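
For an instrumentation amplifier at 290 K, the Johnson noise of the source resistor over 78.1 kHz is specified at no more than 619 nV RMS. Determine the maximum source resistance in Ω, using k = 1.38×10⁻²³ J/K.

306 Ω

Johnson–Nyquist: V_n = √(4kTRB) ⇒ R = V_n² / (4kTB)
4kTB = 4 × 1.38×10⁻²³ × 290 × 7.81×10⁴ = 1.25×10⁻¹⁵
R = (6.19×10⁻⁷)² / 1.25×10⁻¹⁵ = 3.06×10² Ω = 306 Ω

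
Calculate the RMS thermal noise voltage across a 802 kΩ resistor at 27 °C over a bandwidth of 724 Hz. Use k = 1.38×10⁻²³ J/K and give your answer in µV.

3.10 µV

T = 27 °C + 273.15 = 300.15 K
V_n = √(4kTRB)
4kTRB = 4 × 1.38×10⁻²³ × 300.15 × 8.02×10⁵ × 7.24×10² = 9.62×10⁻¹² V²
V_n = √(9.62×10⁻¹²) = 3.10×10⁻⁶ V = 3.10 µV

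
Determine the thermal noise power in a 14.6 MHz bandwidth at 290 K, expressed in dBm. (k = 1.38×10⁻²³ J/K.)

P_n = kTB = 1.38×10⁻²³ × 290 × 1.46×10⁷ = 5.84×10⁻¹⁴ W
In dBm: 10 log₁₀(5.84×10⁻¹⁴ / 10⁻³) = −102.3 dBm

−102.3 dBm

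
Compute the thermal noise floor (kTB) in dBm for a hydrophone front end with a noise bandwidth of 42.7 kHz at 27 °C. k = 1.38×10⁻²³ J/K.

−127.5 dBm

T = 27 °C + 273.15 = 300.15 K
P_n = kTB = 1.38×10⁻²³ × 300.15 × 4.27×10⁴ = 1.77×10⁻¹⁶ W
In dBm: 10 log₁₀(1.77×10⁻¹⁶ / 10⁻³) = −127.5 dBm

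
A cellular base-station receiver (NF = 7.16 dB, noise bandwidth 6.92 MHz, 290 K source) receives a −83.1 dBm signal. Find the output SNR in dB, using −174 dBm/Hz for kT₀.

Noise floor: N = −174 + 10 log₁₀(B) + NF
10 log₁₀(6.92×10⁶) = 68.4 dB
N = −174 + 68.4 + 7.16 = −98.44 dBm
SNR = P_sig − N = −83.1 − (−98.44) = 15.34 dB → 15.3 dB

15.3 dB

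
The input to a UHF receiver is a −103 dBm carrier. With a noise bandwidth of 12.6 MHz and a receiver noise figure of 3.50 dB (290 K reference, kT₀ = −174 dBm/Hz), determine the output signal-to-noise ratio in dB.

Noise floor: N = −174 + 10 log₁₀(B) + NF
10 log₁₀(1.26×10⁷) = 71 dB
N = −174 + 71 + 3.50 = −99.50 dBm
SNR = P_sig − N = −103 − (−99.50) = −3.50 dB → −3.5 dB

−3.5 dB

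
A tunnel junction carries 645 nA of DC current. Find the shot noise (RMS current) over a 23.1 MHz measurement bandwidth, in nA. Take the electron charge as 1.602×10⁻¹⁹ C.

2.18 nA

I_n = √(2qI·B)
2qI·B = 2 × 1.602×10⁻¹⁹ × 6.45×10⁻⁷ × 2.31×10⁷ = 4.77×10⁻¹⁸ A²
I_n = √(4.77×10⁻¹⁸) = 2.18×10⁻⁹ A = 2.18 nA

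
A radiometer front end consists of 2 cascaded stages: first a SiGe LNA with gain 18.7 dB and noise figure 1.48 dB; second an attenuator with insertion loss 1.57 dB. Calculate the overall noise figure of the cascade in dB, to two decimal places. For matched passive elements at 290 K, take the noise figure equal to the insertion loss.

Convert to linear (a loss of L dB is a gain of −L dB): F_i = 10^(NF_i/10), G_i = 10^(G_i,dB/10)
  Stage 1: F_1 = 10^(1.48/10) = 1.406, G_1 = 10^(18.7/10) = 74.13
  Stage 2: F_2 = 10^(1.57/10) = 1.435, G_2 = 10^(−1.57/10) = 0.6966
Friis cascade:
  F = 1.406 + (1.435 − 1)/74.13 = 1.412
NF = 10 log₁₀(1.412) = 1.50 dB

1.50 dB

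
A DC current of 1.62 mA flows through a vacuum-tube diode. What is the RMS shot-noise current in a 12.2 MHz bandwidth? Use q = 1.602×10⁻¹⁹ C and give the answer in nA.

79.6 nA

I_n = √(2qI·B)
2qI·B = 2 × 1.602×10⁻¹⁹ × 1.62×10⁻³ × 1.22×10⁷ = 6.33×10⁻¹⁵ A²
I_n = √(6.33×10⁻¹⁵) = 7.96×10⁻⁸ A = 79.6 nA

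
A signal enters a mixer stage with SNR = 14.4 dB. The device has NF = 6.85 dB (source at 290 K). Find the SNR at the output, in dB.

By definition F = SNR_in/SNR_out, so in dB: SNR_out = SNR_in − NF
SNR_out = 14.4 − 6.85 = 7.55 dB

7.55 dB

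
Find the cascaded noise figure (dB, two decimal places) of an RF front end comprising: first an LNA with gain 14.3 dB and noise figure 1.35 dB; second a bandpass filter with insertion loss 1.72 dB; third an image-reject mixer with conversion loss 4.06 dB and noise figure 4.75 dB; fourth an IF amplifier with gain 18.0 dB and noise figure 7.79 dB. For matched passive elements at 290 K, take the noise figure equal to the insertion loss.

Convert to linear (a loss of L dB is a gain of −L dB): F_i = 10^(NF_i/10), G_i = 10^(G_i,dB/10)
  Stage 1: F_1 = 10^(1.35/10) = 1.365, G_1 = 10^(14.3/10) = 26.92
  Stage 2: F_2 = 10^(1.72/10) = 1.486, G_2 = 10^(−1.72/10) = 0.6730
  Stage 3: F_3 = 10^(4.75/10) = 2.985, G_3 = 10^(−4.06/10) = 0.3926
  Stage 4: F_4 = 10^(7.79/10) = 6.012, G_4 = 10^(18.0/10) = 63.10
Friis cascade:
  F = 1.365 + (1.486 − 1)/26.92 + (2.985 − 1)/18.11 + (6.012 − 1)/7.112 = 2.197
NF = 10 log₁₀(2.197) = 3.42 dB

3.42 dB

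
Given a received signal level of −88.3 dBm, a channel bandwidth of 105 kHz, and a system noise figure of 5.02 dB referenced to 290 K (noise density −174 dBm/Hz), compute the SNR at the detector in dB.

Noise floor: N = −174 + 10 log₁₀(B) + NF
10 log₁₀(1.05×10⁵) = 50.21 dB
N = −174 + 50.21 + 5.02 = −118.77 dBm
SNR = P_sig − N = −88.3 − (−118.77) = 30.47 dB → 30.5 dB

30.5 dB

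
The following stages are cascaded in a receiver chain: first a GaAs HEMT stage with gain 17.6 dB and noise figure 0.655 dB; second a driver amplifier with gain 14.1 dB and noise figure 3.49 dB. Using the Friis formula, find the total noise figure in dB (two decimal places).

Convert to linear (a loss of L dB is a gain of −L dB): F_i = 10^(NF_i/10), G_i = 10^(G_i,dB/10)
  Stage 1: F_1 = 10^(0.655/10) = 1.163, G_1 = 10^(17.6/10) = 57.54
  Stage 2: F_2 = 10^(3.49/10) = 2.234, G_2 = 10^(14.1/10) = 25.70
Friis cascade:
  F = 1.163 + (2.234 − 1)/57.54 = 1.184
NF = 10 log₁₀(1.184) = 0.73 dB

0.73 dB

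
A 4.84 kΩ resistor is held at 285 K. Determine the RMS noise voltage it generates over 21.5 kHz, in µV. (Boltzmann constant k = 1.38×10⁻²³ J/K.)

1.28 µV

V_n = √(4kTRB)
4kTRB = 4 × 1.38×10⁻²³ × 285 × 4.84×10³ × 2.15×10⁴ = 1.64×10⁻¹² V²
V_n = √(1.64×10⁻¹²) = 1.28×10⁻⁶ V = 1.28 µV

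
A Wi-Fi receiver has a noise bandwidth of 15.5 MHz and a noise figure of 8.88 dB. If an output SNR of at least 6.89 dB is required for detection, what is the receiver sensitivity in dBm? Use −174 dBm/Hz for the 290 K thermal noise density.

Sensitivity = −174 + 10 log₁₀(B) + NF + SNR_min
= −174 + 71.9 + 8.88 + 6.89
= −86.33 dBm → −86.3 dBm

−86.3 dBm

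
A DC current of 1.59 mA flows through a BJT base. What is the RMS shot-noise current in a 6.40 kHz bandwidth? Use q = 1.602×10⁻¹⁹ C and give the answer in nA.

I_n = √(2qI·B)
2qI·B = 2 × 1.602×10⁻¹⁹ × 1.59×10⁻³ × 6.40×10³ = 3.26×10⁻¹⁸ A²
I_n = √(3.26×10⁻¹⁸) = 1.81×10⁻⁹ A = 1.81 nA

1.81 nA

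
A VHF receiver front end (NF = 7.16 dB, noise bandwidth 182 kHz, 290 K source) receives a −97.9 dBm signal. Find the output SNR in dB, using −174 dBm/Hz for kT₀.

16.3 dB

Noise floor: N = −174 + 10 log₁₀(B) + NF
10 log₁₀(1.82×10⁵) = 52.6 dB
N = −174 + 52.6 + 7.16 = −114.24 dBm
SNR = P_sig − N = −97.9 − (−114.24) = 16.34 dB → 16.3 dB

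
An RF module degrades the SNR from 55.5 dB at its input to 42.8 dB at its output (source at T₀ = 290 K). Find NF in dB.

12.7 dB

NF (dB) = SNR_in(dB) − SNR_out(dB) when the source is at T₀
NF = 55.5 − 42.8 = 12.7 dB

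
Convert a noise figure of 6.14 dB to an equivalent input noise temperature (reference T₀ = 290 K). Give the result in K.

902 K

F = 10^(6.14/10) = 4.1115
T_e = (F − 1)·T₀ = (4.1115 − 1) × 290 = 902 K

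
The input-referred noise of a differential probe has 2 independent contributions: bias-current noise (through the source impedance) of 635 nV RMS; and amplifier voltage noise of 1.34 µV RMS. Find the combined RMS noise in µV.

Uncorrelated sources add in power (mean-square): V_tot = √(ΣV_i²)
V_tot = √[(6.35×10⁻⁷)² + (1.34×10⁻⁶)²] = 1.48×10⁻⁶ V = 1.48 µV

1.48 µV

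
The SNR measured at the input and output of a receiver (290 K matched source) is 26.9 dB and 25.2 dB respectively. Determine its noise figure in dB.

NF (dB) = SNR_in(dB) − SNR_out(dB) when the source is at T₀
NF = 26.9 − 25.2 = 1.7 dB

1.7 dB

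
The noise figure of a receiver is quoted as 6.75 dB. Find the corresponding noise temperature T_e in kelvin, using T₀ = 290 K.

F = 10^(6.75/10) = 4.73151
T_e = (F − 1)·T₀ = (4.73151 − 1) × 290 = 1082 K

1082 K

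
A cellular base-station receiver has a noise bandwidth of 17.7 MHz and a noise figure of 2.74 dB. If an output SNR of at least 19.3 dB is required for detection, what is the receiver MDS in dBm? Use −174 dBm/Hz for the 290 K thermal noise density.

Sensitivity = −174 + 10 log₁₀(B) + NF + SNR_min
= −174 + 72.48 + 2.74 + 19.3
= −79.48 dBm → −79.5 dBm

−79.5 dBm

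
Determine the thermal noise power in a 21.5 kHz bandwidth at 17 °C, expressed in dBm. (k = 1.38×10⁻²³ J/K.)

−130.7 dBm

T = 17 °C + 273.15 = 290.15 K
P_n = kTB = 1.38×10⁻²³ × 290.15 × 2.15×10⁴ = 8.61×10⁻¹⁷ W
In dBm: 10 log₁₀(8.61×10⁻¹⁷ / 10⁻³) = −130.7 dBm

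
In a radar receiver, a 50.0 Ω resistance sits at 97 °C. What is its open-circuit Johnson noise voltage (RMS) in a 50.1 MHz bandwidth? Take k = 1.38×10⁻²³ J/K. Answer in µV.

T = 97 °C + 273.15 = 370.15 K
V_n = √(4kTRB)
4kTRB = 4 × 1.38×10⁻²³ × 370.15 × 5.00×10¹ × 5.01×10⁷ = 5.12×10⁻¹¹ V²
V_n = √(5.12×10⁻¹¹) = 7.15×10⁻⁶ V = 7.15 µV

7.15 µV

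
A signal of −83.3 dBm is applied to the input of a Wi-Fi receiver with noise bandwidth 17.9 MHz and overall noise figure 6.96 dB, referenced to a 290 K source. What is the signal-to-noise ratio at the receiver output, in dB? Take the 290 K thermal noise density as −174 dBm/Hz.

Noise floor: N = −174 + 10 log₁₀(B) + NF
10 log₁₀(1.79×10⁷) = 72.53 dB
N = −174 + 72.53 + 6.96 = −94.51 dBm
SNR = P_sig − N = −83.3 − (−94.51) = 11.21 dB → 11.2 dB

11.2 dB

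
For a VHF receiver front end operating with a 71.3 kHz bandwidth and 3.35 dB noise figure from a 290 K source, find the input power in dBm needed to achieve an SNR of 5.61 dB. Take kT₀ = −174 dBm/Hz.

Sensitivity = −174 + 10 log₁₀(B) + NF + SNR_min
= −174 + 48.53 + 3.35 + 5.61
= −116.51 dBm → −116.5 dBm

−116.5 dBm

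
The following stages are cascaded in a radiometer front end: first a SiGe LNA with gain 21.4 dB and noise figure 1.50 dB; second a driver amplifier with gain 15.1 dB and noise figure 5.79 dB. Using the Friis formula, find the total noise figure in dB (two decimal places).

1.56 dB

Convert to linear (a loss of L dB is a gain of −L dB): F_i = 10^(NF_i/10), G_i = 10^(G_i,dB/10)
  Stage 1: F_1 = 10^(1.50/10) = 1.413, G_1 = 10^(21.4/10) = 138.0
  Stage 2: F_2 = 10^(5.79/10) = 3.793, G_2 = 10^(15.1/10) = 32.36
Friis cascade:
  F = 1.413 + (3.793 − 1)/138.0 = 1.433
NF = 10 log₁₀(1.433) = 1.56 dB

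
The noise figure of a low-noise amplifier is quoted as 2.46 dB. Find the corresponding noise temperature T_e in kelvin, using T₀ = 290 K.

221 K

F = 10^(2.46/10) = 1.76198
T_e = (F − 1)·T₀ = (1.76198 − 1) × 290 = 221 K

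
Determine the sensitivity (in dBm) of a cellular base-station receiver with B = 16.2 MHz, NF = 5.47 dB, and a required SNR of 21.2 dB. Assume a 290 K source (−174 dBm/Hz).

−75.2 dBm

Sensitivity = −174 + 10 log₁₀(B) + NF + SNR_min
= −174 + 72.1 + 5.47 + 21.2
= −75.23 dBm → −75.2 dBm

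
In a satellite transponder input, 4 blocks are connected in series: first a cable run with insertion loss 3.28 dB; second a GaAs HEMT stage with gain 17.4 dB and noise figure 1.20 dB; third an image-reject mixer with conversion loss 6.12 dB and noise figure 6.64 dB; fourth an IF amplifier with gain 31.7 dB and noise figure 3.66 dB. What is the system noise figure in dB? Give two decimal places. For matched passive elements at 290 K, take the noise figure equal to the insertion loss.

4.99 dB

Convert to linear (a loss of L dB is a gain of −L dB): F_i = 10^(NF_i/10), G_i = 10^(G_i,dB/10)
  Stage 1: F_1 = 10^(3.28/10) = 2.128, G_1 = 10^(−3.28/10) = 0.4699
  Stage 2: F_2 = 10^(1.20/10) = 1.318, G_2 = 10^(17.4/10) = 54.95
  Stage 3: F_3 = 10^(6.64/10) = 4.613, G_3 = 10^(−6.12/10) = 0.2443
  Stage 4: F_4 = 10^(3.66/10) = 2.323, G_4 = 10^(31.7/10) = 1479
Friis cascade:
  F = 2.128 + (1.318 − 1)/0.4699 + (4.613 − 1)/25.82 + (2.323 − 1)/6.310 = 3.155
NF = 10 log₁₀(3.155) = 4.99 dB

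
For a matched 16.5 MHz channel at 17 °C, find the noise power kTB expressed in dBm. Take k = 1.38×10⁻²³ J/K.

T = 17 °C + 273.15 = 290.15 K
P_n = kTB = 1.38×10⁻²³ × 290.15 × 1.65×10⁷ = 6.61×10⁻¹⁴ W
In dBm: 10 log₁₀(6.61×10⁻¹⁴ / 10⁻³) = −101.8 dBm

−101.8 dBm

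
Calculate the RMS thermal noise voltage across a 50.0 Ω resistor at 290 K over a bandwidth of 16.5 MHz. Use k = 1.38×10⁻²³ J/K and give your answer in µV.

3.63 µV

V_n = √(4kTRB)
4kTRB = 4 × 1.38×10⁻²³ × 290 × 5.00×10¹ × 1.65×10⁷ = 1.32×10⁻¹¹ V²
V_n = √(1.32×10⁻¹¹) = 3.63×10⁻⁶ V = 3.63 µV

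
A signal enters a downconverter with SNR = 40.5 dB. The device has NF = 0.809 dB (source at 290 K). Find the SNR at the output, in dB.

By definition F = SNR_in/SNR_out, so in dB: SNR_out = SNR_in − NF
SNR_out = 40.5 − 0.809 = 39.691 dB

39.691 dB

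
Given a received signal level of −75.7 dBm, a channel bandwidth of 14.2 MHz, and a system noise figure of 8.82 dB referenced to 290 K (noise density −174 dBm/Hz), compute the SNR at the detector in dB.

18.0 dB

Noise floor: N = −174 + 10 log₁₀(B) + NF
10 log₁₀(1.42×10⁷) = 71.52 dB
N = −174 + 71.52 + 8.82 = −93.66 dBm
SNR = P_sig − N = −75.7 − (−93.66) = 17.96 dB → 18.0 dB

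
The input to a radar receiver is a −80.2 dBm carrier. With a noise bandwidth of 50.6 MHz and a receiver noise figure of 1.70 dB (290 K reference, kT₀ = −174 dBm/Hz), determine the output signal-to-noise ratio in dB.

15.1 dB

Noise floor: N = −174 + 10 log₁₀(B) + NF
10 log₁₀(5.06×10⁷) = 77.04 dB
N = −174 + 77.04 + 1.70 = −95.26 dBm
SNR = P_sig − N = −80.2 − (−95.26) = 15.06 dB → 15.1 dB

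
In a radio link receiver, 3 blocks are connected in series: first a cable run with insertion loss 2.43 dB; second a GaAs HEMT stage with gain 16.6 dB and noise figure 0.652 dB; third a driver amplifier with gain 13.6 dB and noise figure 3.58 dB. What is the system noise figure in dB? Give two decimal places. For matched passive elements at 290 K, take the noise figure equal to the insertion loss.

Convert to linear (a loss of L dB is a gain of −L dB): F_i = 10^(NF_i/10), G_i = 10^(G_i,dB/10)
  Stage 1: F_1 = 10^(2.43/10) = 1.750, G_1 = 10^(−2.43/10) = 0.5715
  Stage 2: F_2 = 10^(0.652/10) = 1.162, G_2 = 10^(16.6/10) = 45.71
  Stage 3: F_3 = 10^(3.58/10) = 2.280, G_3 = 10^(13.6/10) = 22.91
Friis cascade:
  F = 1.750 + (1.162 − 1)/0.5715 + (2.280 − 1)/26.12 = 2.082
NF = 10 log₁₀(2.082) = 3.19 dB

3.19 dB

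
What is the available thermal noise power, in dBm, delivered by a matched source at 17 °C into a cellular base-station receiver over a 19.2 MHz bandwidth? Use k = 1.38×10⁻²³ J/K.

T = 17 °C + 273.15 = 290.15 K
P_n = kTB = 1.38×10⁻²³ × 290.15 × 1.92×10⁷ = 7.69×10⁻¹⁴ W
In dBm: 10 log₁₀(7.69×10⁻¹⁴ / 10⁻³) = −101.1 dBm

−101.1 dBm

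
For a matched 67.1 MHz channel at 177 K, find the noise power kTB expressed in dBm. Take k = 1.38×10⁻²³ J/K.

P_n = kTB = 1.38×10⁻²³ × 177 × 6.71×10⁷ = 1.64×10⁻¹³ W
In dBm: 10 log₁₀(1.64×10⁻¹³ / 10⁻³) = −97.9 dBm

−97.9 dBm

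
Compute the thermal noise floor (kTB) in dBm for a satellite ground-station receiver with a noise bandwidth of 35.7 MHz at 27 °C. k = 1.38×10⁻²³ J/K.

T = 27 °C + 273.15 = 300.15 K
P_n = kTB = 1.38×10⁻²³ × 300.15 × 3.57×10⁷ = 1.48×10⁻¹³ W
In dBm: 10 log₁₀(1.48×10⁻¹³ / 10⁻³) = −98.3 dBm

−98.3 dBm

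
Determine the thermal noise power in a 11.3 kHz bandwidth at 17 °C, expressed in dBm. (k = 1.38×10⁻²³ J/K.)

T = 17 °C + 273.15 = 290.15 K
P_n = kTB = 1.38×10⁻²³ × 290.15 × 1.13×10⁴ = 4.52×10⁻¹⁷ W
In dBm: 10 log₁₀(4.52×10⁻¹⁷ / 10⁻³) = −133.4 dBm

−133.4 dBm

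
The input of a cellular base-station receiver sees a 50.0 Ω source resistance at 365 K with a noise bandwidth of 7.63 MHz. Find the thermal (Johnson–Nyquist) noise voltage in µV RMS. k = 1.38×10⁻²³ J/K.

2.77 µV

V_n = √(4kTRB)
4kTRB = 4 × 1.38×10⁻²³ × 365 × 5.00×10¹ × 7.63×10⁶ = 7.69×10⁻¹² V²
V_n = √(7.69×10⁻¹²) = 2.77×10⁻⁶ V = 2.77 µV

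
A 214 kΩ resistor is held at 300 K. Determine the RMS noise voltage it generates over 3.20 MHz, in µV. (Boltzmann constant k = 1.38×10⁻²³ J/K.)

106 µV

V_n = √(4kTRB)
4kTRB = 4 × 1.38×10⁻²³ × 300 × 2.14×10⁵ × 3.20×10⁶ = 1.13×10⁻⁸ V²
V_n = √(1.13×10⁻⁸) = 1.06×10⁻⁴ V = 106 µV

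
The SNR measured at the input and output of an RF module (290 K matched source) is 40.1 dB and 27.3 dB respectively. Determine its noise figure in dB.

NF (dB) = SNR_in(dB) − SNR_out(dB) when the source is at T₀
NF = 40.1 − 27.3 = 12.8 dB

12.8 dB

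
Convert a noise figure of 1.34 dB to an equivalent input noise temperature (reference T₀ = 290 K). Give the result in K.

105 K

F = 10^(1.34/10) = 1.36144
T_e = (F − 1)·T₀ = (1.36144 − 1) × 290 = 105 K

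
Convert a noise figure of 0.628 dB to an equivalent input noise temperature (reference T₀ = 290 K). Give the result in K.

F = 10^(0.628/10) = 1.15558
T_e = (F − 1)·T₀ = (1.15558 − 1) × 290 = 45.1 K

45.1 K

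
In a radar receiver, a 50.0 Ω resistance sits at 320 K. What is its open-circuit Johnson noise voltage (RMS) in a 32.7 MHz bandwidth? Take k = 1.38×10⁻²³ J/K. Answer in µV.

5.37 µV

V_n = √(4kTRB)
4kTRB = 4 × 1.38×10⁻²³ × 320 × 5.00×10¹ × 3.27×10⁷ = 2.89×10⁻¹¹ V²
V_n = √(2.89×10⁻¹¹) = 5.37×10⁻⁶ V = 5.37 µV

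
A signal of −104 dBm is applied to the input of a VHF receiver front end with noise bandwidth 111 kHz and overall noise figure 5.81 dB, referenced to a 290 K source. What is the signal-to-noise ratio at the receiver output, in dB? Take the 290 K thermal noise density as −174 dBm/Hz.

13.7 dB

Noise floor: N = −174 + 10 log₁₀(B) + NF
10 log₁₀(1.11×10⁵) = 50.45 dB
N = −174 + 50.45 + 5.81 = −117.74 dBm
SNR = P_sig − N = −104 − (−117.74) = 13.74 dB → 13.7 dB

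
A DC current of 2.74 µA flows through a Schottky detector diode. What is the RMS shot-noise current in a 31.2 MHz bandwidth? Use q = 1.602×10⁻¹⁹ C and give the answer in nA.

I_n = √(2qI·B)
2qI·B = 2 × 1.602×10⁻¹⁹ × 2.74×10⁻⁶ × 3.12×10⁷ = 2.74×10⁻¹⁷ A²
I_n = √(2.74×10⁻¹⁷) = 5.23×10⁻⁹ A = 5.23 nA

5.23 nA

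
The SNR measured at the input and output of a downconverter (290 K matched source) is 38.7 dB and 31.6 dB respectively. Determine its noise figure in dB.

NF (dB) = SNR_in(dB) − SNR_out(dB) when the source is at T₀
NF = 38.7 − 31.6 = 7.1 dB

7.1 dB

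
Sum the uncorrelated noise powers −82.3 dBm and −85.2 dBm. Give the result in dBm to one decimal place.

Convert to linear, add, convert back:
P₁ = 5.89×10⁻¹² W, P₂ = 3.02×10⁻¹² W
P_tot = 8.91×10⁻¹² W → 10 log₁₀(P_tot / 10⁻³) = −80.5 dBm

−80.5 dBm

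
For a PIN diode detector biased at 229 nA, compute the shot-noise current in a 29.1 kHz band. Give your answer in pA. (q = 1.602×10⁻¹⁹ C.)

I_n = √(2qI·B)
2qI·B = 2 × 1.602×10⁻¹⁹ × 2.29×10⁻⁷ × 2.91×10⁴ = 2.14×10⁻²¹ A²
I_n = √(2.14×10⁻²¹) = 4.62×10⁻¹¹ A = 46.2 pA

46.2 pA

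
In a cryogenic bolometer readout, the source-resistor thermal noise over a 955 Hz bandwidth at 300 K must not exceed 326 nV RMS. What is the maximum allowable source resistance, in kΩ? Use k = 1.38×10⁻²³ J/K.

Johnson–Nyquist: V_n = √(4kTRB) ⇒ R = V_n² / (4kTB)
4kTB = 4 × 1.38×10⁻²³ × 300 × 9.55×10² = 1.58×10⁻¹⁷
R = (3.26×10⁻⁷)² / 1.58×10⁻¹⁷ = 6.72×10³ Ω = 6.72 kΩ

6.72 kΩ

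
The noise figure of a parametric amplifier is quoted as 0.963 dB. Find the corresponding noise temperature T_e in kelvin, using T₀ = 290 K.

72.0 K

F = 10^(0.963/10) = 1.24825
T_e = (F − 1)·T₀ = (1.24825 − 1) × 290 = 72.0 K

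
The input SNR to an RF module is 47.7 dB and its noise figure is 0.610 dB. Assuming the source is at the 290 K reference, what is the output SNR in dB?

47.090 dB

By definition F = SNR_in/SNR_out, so in dB: SNR_out = SNR_in − NF
SNR_out = 47.7 − 0.610 = 47.090 dB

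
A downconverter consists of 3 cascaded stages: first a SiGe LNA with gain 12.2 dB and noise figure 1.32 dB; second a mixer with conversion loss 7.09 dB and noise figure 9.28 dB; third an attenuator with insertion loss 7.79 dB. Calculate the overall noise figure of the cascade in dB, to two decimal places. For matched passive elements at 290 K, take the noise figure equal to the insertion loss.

Convert to linear (a loss of L dB is a gain of −L dB): F_i = 10^(NF_i/10), G_i = 10^(G_i,dB/10)
  Stage 1: F_1 = 10^(1.32/10) = 1.355, G_1 = 10^(12.2/10) = 16.60
  Stage 2: F_2 = 10^(9.28/10) = 8.472, G_2 = 10^(−7.09/10) = 0.1954
  Stage 3: F_3 = 10^(7.79/10) = 6.012, G_3 = 10^(−7.79/10) = 0.1663
Friis cascade:
  F = 1.355 + (8.472 − 1)/16.60 + (6.012 − 1)/3.243 = 3.351
NF = 10 log₁₀(3.351) = 5.25 dB

5.25 dB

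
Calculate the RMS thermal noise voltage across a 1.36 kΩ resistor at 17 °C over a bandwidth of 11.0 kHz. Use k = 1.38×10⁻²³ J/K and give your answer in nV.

489 nV

T = 17 °C + 273.15 = 290.15 K
V_n = √(4kTRB)
4kTRB = 4 × 1.38×10⁻²³ × 290.15 × 1.36×10³ × 1.10×10⁴ = 2.40×10⁻¹³ V²
V_n = √(2.40×10⁻¹³) = 4.89×10⁻⁷ V = 489 nV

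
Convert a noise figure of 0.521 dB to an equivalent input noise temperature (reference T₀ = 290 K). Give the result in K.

37.0 K

F = 10^(0.521/10) = 1.12746
T_e = (F − 1)·T₀ = (1.12746 − 1) × 290 = 37.0 K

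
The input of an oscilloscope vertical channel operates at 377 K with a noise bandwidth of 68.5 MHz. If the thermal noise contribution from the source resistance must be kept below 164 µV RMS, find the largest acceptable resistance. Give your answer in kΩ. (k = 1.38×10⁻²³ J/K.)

18.9 kΩ

Johnson–Nyquist: V_n = √(4kTRB) ⇒ R = V_n² / (4kTB)
4kTB = 4 × 1.38×10⁻²³ × 377 × 6.85×10⁷ = 1.43×10⁻¹²
R = (1.64×10⁻⁴)² / 1.43×10⁻¹² = 1.89×10⁴ Ω = 18.9 kΩ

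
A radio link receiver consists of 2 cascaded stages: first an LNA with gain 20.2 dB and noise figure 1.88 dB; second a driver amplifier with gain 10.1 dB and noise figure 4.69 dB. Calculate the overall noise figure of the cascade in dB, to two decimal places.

1.93 dB

Convert to linear (a loss of L dB is a gain of −L dB): F_i = 10^(NF_i/10), G_i = 10^(G_i,dB/10)
  Stage 1: F_1 = 10^(1.88/10) = 1.542, G_1 = 10^(20.2/10) = 104.7
  Stage 2: F_2 = 10^(4.69/10) = 2.944, G_2 = 10^(10.1/10) = 10.23
Friis cascade:
  F = 1.542 + (2.944 − 1)/104.7 = 1.560
NF = 10 log₁₀(1.560) = 1.93 dB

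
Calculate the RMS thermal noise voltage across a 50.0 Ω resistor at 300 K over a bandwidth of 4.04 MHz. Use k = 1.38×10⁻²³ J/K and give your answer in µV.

V_n = √(4kTRB)
4kTRB = 4 × 1.38×10⁻²³ × 300 × 5.00×10¹ × 4.04×10⁶ = 3.35×10⁻¹² V²
V_n = √(3.35×10⁻¹²) = 1.83×10⁻⁶ V = 1.83 µV

1.83 µV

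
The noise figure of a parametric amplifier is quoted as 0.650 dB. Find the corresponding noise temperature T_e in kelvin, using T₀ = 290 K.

F = 10^(0.650/10) = 1.16145
T_e = (F − 1)·T₀ = (1.16145 − 1) × 290 = 46.8 K

46.8 K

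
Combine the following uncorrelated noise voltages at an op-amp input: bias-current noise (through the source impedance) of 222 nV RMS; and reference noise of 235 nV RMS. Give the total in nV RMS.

323 nV

Uncorrelated sources add in power (mean-square): V_tot = √(ΣV_i²)
V_tot = √[(2.22×10⁻⁷)² + (2.35×10⁻⁷)²] = 3.23×10⁻⁷ V = 323 nV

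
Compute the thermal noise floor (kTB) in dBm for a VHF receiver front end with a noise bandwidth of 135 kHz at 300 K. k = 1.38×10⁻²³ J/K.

−122.5 dBm

P_n = kTB = 1.38×10⁻²³ × 300 × 1.35×10⁵ = 5.59×10⁻¹⁶ W
In dBm: 10 log₁₀(5.59×10⁻¹⁶ / 10⁻³) = −122.5 dBm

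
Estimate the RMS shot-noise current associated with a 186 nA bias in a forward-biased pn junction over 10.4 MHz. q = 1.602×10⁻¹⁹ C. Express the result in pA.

787 pA

I_n = √(2qI·B)
2qI·B = 2 × 1.602×10⁻¹⁹ × 1.86×10⁻⁷ × 1.04×10⁷ = 6.20×10⁻¹⁹ A²
I_n = √(6.20×10⁻¹⁹) = 7.87×10⁻¹⁰ A = 787 pA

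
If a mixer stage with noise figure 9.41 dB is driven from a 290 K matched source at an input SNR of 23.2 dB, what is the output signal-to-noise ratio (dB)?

13.79 dB

By definition F = SNR_in/SNR_out, so in dB: SNR_out = SNR_in − NF
SNR_out = 23.2 − 9.41 = 13.79 dB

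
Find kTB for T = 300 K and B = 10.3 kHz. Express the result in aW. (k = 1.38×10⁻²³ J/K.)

P_n = kTB = 1.38×10⁻²³ × 300 × 1.03×10⁴ = 4.26×10⁻¹⁷ W = 42.6 aW

42.6 aW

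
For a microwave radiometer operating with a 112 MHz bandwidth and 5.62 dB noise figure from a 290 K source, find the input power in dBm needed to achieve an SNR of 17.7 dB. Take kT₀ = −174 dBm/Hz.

Sensitivity = −174 + 10 log₁₀(B) + NF + SNR_min
= −174 + 80.49 + 5.62 + 17.7
= −70.19 dBm → −70.2 dBm

−70.2 dBm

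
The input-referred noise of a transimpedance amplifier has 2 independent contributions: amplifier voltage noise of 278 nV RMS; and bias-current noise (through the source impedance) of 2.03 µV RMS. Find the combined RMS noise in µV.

Uncorrelated sources add in power (mean-square): V_tot = √(ΣV_i²)
V_tot = √[(2.78×10⁻⁷)² + (2.03×10⁻⁶)²] = 2.05×10⁻⁶ V = 2.05 µV

2.05 µV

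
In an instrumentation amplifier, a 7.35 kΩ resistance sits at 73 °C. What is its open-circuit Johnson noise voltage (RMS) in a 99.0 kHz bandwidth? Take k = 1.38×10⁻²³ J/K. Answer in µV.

3.73 µV

T = 73 °C + 273.15 = 346.15 K
V_n = √(4kTRB)
4kTRB = 4 × 1.38×10⁻²³ × 346.15 × 7.35×10³ × 9.90×10⁴ = 1.39×10⁻¹¹ V²
V_n = √(1.39×10⁻¹¹) = 3.73×10⁻⁶ V = 3.73 µV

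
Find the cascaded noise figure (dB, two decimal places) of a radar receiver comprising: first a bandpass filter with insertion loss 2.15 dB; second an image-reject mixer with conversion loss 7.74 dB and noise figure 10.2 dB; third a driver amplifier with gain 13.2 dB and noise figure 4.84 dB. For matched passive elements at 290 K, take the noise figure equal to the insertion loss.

15.70 dB

Convert to linear (a loss of L dB is a gain of −L dB): F_i = 10^(NF_i/10), G_i = 10^(G_i,dB/10)
  Stage 1: F_1 = 10^(2.15/10) = 1.641, G_1 = 10^(−2.15/10) = 0.6095
  Stage 2: F_2 = 10^(10.2/10) = 10.47, G_2 = 10^(−7.74/10) = 0.1683
  Stage 3: F_3 = 10^(4.84/10) = 3.048, G_3 = 10^(13.2/10) = 20.89
Friis cascade:
  F = 1.641 + (10.47 − 1)/0.6095 + (3.048 − 1)/0.1026 = 37.15
NF = 10 log₁₀(37.15) = 15.70 dB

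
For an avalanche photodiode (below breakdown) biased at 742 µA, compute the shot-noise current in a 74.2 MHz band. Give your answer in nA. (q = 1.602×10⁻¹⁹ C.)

I_n = √(2qI·B)
2qI·B = 2 × 1.602×10⁻¹⁹ × 7.42×10⁻⁴ × 7.42×10⁷ = 1.76×10⁻¹⁴ A²
I_n = √(1.76×10⁻¹⁴) = 1.33×10⁻⁷ A = 133 nA

133 nA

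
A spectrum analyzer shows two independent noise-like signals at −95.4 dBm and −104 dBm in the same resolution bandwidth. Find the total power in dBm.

Convert to linear, add, convert back:
P₁ = 2.88×10⁻¹³ W, P₂ = 3.98×10⁻¹⁴ W
P_tot = 3.28×10⁻¹³ W → 10 log₁₀(P_tot / 10⁻³) = −94.8 dBm

−94.8 dBm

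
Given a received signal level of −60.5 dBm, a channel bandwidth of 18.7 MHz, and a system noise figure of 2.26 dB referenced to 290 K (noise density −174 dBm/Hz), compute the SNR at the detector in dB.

Noise floor: N = −174 + 10 log₁₀(B) + NF
10 log₁₀(1.87×10⁷) = 72.72 dB
N = −174 + 72.72 + 2.26 = −99.02 dBm
SNR = P_sig − N = −60.5 − (−99.02) = 38.52 dB → 38.5 dB

38.5 dB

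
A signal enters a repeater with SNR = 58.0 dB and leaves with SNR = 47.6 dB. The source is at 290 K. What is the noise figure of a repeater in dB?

10.4 dB

NF (dB) = SNR_in(dB) − SNR_out(dB) when the source is at T₀
NF = 58.0 − 47.6 = 10.4 dB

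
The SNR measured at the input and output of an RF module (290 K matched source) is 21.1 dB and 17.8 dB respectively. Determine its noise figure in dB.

3.3 dB

NF (dB) = SNR_in(dB) − SNR_out(dB) when the source is at T₀
NF = 21.1 − 17.8 = 3.3 dB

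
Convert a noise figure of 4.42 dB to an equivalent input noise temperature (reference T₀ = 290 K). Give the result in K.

512 K

F = 10^(4.42/10) = 2.76694
T_e = (F − 1)·T₀ = (2.76694 − 1) × 290 = 512 K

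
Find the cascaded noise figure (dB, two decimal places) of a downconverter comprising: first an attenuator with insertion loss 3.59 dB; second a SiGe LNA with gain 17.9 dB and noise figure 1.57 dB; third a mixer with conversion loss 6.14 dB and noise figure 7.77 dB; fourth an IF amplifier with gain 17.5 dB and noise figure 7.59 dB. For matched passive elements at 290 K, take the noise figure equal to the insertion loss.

6.22 dB

Convert to linear (a loss of L dB is a gain of −L dB): F_i = 10^(NF_i/10), G_i = 10^(G_i,dB/10)
  Stage 1: F_1 = 10^(3.59/10) = 2.286, G_1 = 10^(−3.59/10) = 0.4375
  Stage 2: F_2 = 10^(1.57/10) = 1.435, G_2 = 10^(17.9/10) = 61.66
  Stage 3: F_3 = 10^(7.77/10) = 5.984, G_3 = 10^(−6.14/10) = 0.2432
  Stage 4: F_4 = 10^(7.59/10) = 5.741, G_4 = 10^(17.5/10) = 56.23
Friis cascade:
  F = 2.286 + (1.435 − 1)/0.4375 + (5.984 − 1)/26.98 + (5.741 − 1)/6.561 = 4.188
NF = 10 log₁₀(4.188) = 6.22 dB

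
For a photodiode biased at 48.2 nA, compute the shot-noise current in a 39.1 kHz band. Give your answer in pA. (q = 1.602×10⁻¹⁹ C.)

24.6 pA

I_n = √(2qI·B)
2qI·B = 2 × 1.602×10⁻¹⁹ × 4.82×10⁻⁸ × 3.91×10⁴ = 6.04×10⁻²² A²
I_n = √(6.04×10⁻²²) = 2.46×10⁻¹¹ A = 24.6 pA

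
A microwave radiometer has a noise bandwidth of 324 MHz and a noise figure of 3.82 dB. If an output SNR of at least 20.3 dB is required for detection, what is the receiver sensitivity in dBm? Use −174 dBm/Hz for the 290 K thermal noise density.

−64.8 dBm

Sensitivity = −174 + 10 log₁₀(B) + NF + SNR_min
= −174 + 85.11 + 3.82 + 20.3
= −64.77 dBm → −64.8 dBm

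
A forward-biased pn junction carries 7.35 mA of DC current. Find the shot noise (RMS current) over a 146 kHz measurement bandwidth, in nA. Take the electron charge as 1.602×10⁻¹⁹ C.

I_n = √(2qI·B)
2qI·B = 2 × 1.602×10⁻¹⁹ × 7.35×10⁻³ × 1.46×10⁵ = 3.44×10⁻¹⁶ A²
I_n = √(3.44×10⁻¹⁶) = 1.85×10⁻⁸ A = 18.5 nA

18.5 nA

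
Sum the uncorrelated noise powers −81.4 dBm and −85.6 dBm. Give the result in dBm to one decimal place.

Convert to linear, add, convert back:
P₁ = 7.24×10⁻¹² W, P₂ = 2.75×10⁻¹² W
P_tot = 1.00×10⁻¹¹ W → 10 log₁₀(P_tot / 10⁻³) = −80.0 dBm

−80.0 dBm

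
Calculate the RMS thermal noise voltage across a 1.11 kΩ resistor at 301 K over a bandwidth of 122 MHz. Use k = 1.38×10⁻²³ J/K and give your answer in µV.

47.4 µV

V_n = √(4kTRB)
4kTRB = 4 × 1.38×10⁻²³ × 301 × 1.11×10³ × 1.22×10⁸ = 2.25×10⁻⁹ V²
V_n = √(2.25×10⁻⁹) = 4.74×10⁻⁵ V = 47.4 µV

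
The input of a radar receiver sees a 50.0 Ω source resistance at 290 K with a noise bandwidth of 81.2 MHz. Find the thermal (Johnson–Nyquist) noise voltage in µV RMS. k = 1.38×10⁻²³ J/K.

V_n = √(4kTRB)
4kTRB = 4 × 1.38×10⁻²³ × 290 × 5.00×10¹ × 8.12×10⁷ = 6.50×10⁻¹¹ V²
V_n = √(6.50×10⁻¹¹) = 8.06×10⁻⁶ V = 8.06 µV

8.06 µV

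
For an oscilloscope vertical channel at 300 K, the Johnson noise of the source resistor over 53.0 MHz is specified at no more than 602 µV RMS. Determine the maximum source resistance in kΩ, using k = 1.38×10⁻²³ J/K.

Johnson–Nyquist: V_n = √(4kTRB) ⇒ R = V_n² / (4kTB)
4kTB = 4 × 1.38×10⁻²³ × 300 × 5.30×10⁷ = 8.78×10⁻¹³
R = (6.02×10⁻⁴)² / 8.78×10⁻¹³ = 4.13×10⁵ Ω = 413 kΩ

413 kΩ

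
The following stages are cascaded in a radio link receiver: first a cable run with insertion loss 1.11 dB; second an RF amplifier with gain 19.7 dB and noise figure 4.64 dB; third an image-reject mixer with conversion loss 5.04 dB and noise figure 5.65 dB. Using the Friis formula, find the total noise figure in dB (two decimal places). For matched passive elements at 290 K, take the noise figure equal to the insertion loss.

Convert to linear (a loss of L dB is a gain of −L dB): F_i = 10^(NF_i/10), G_i = 10^(G_i,dB/10)
  Stage 1: F_1 = 10^(1.11/10) = 1.291, G_1 = 10^(−1.11/10) = 0.7745
  Stage 2: F_2 = 10^(4.64/10) = 2.911, G_2 = 10^(19.7/10) = 93.33
  Stage 3: F_3 = 10^(5.65/10) = 3.673, G_3 = 10^(−5.04/10) = 0.3133
Friis cascade:
  F = 1.291 + (2.911 − 1)/0.7745 + (3.673 − 1)/72.28 = 3.795
NF = 10 log₁₀(3.795) = 5.79 dB

5.79 dB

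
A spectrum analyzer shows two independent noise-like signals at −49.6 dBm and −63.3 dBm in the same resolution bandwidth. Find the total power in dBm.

−49.4 dBm

Convert to linear, add, convert back:
P₁ = 1.10×10⁻⁸ W, P₂ = 4.68×10⁻¹⁰ W
P_tot = 1.14×10⁻⁸ W → 10 log₁₀(P_tot / 10⁻³) = −49.4 dBm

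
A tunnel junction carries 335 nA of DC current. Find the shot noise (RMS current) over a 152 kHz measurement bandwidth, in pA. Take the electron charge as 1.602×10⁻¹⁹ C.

128 pA

I_n = √(2qI·B)
2qI·B = 2 × 1.602×10⁻¹⁹ × 3.35×10⁻⁷ × 1.52×10⁵ = 1.63×10⁻²⁰ A²
I_n = √(1.63×10⁻²⁰) = 1.28×10⁻¹⁰ A = 128 pA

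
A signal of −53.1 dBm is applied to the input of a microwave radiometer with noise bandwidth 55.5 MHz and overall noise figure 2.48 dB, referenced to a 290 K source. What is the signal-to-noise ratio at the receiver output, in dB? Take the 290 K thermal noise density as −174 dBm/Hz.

41.0 dB

Noise floor: N = −174 + 10 log₁₀(B) + NF
10 log₁₀(5.55×10⁷) = 77.44 dB
N = −174 + 77.44 + 2.48 = −94.08 dBm
SNR = P_sig − N = −53.1 − (−94.08) = 40.98 dB → 41.0 dB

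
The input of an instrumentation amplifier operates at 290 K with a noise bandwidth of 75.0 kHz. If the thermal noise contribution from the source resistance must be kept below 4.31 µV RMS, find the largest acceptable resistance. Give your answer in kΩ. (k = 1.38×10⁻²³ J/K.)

Johnson–Nyquist: V_n = √(4kTRB) ⇒ R = V_n² / (4kTB)
4kTB = 4 × 1.38×10⁻²³ × 290 × 7.50×10⁴ = 1.20×10⁻¹⁵
R = (4.31×10⁻⁶)² / 1.20×10⁻¹⁵ = 1.55×10⁴ Ω = 15.5 kΩ

15.5 kΩ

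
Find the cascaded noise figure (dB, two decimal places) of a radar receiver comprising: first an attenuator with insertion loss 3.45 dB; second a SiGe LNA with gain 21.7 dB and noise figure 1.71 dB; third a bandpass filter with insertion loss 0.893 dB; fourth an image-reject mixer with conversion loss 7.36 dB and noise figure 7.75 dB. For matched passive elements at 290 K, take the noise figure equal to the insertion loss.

Convert to linear (a loss of L dB is a gain of −L dB): F_i = 10^(NF_i/10), G_i = 10^(G_i,dB/10)
  Stage 1: F_1 = 10^(3.45/10) = 2.213, G_1 = 10^(−3.45/10) = 0.4519
  Stage 2: F_2 = 10^(1.71/10) = 1.483, G_2 = 10^(21.7/10) = 147.9
  Stage 3: F_3 = 10^(0.893/10) = 1.228, G_3 = 10^(−0.893/10) = 0.8141
  Stage 4: F_4 = 10^(7.75/10) = 5.957, G_4 = 10^(−7.36/10) = 0.1837
Friis cascade:
  F = 2.213 + (1.483 − 1)/0.4519 + (1.228 − 1)/66.83 + (5.957 − 1)/54.41 = 3.375
NF = 10 log₁₀(3.375) = 5.28 dB

5.28 dB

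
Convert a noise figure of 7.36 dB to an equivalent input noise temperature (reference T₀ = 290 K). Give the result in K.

1289 K

F = 10^(7.36/10) = 5.44503
T_e = (F − 1)·T₀ = (5.44503 − 1) × 290 = 1289 K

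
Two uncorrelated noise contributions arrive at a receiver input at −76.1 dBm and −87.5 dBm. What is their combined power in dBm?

−75.8 dBm

Convert to linear, add, convert back:
P₁ = 2.45×10⁻¹¹ W, P₂ = 1.78×10⁻¹² W
P_tot = 2.63×10⁻¹¹ W → 10 log₁₀(P_tot / 10⁻³) = −75.8 dBm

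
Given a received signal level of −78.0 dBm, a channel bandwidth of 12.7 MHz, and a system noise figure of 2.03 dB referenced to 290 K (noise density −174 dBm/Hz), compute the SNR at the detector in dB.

22.9 dB

Noise floor: N = −174 + 10 log₁₀(B) + NF
10 log₁₀(1.27×10⁷) = 71.04 dB
N = −174 + 71.04 + 2.03 = −100.93 dBm
SNR = P_sig − N = −78.0 − (−100.93) = 22.93 dB → 22.9 dB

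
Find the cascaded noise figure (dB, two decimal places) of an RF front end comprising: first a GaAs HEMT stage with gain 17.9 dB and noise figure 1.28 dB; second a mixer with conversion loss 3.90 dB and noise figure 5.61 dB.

1.42 dB

Convert to linear (a loss of L dB is a gain of −L dB): F_i = 10^(NF_i/10), G_i = 10^(G_i,dB/10)
  Stage 1: F_1 = 10^(1.28/10) = 1.343, G_1 = 10^(17.9/10) = 61.66
  Stage 2: F_2 = 10^(5.61/10) = 3.639, G_2 = 10^(−3.90/10) = 0.4074
Friis cascade:
  F = 1.343 + (3.639 − 1)/61.66 = 1.386
NF = 10 log₁₀(1.386) = 1.42 dB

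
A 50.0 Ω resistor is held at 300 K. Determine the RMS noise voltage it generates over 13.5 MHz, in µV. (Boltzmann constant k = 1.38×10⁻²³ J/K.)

3.34 µV

V_n = √(4kTRB)
4kTRB = 4 × 1.38×10⁻²³ × 300 × 5.00×10¹ × 1.35×10⁷ = 1.12×10⁻¹¹ V²
V_n = √(1.12×10⁻¹¹) = 3.34×10⁻⁶ V = 3.34 µV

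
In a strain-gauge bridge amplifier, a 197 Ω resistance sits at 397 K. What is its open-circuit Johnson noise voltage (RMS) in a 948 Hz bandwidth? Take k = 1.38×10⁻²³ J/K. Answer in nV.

64.0 nV

V_n = √(4kTRB)
4kTRB = 4 × 1.38×10⁻²³ × 397 × 1.97×10² × 9.48×10² = 4.09×10⁻¹⁵ V²
V_n = √(4.09×10⁻¹⁵) = 6.40×10⁻⁸ V = 64.0 nV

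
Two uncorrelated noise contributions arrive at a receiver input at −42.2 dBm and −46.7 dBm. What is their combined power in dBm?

−40.9 dBm

Convert to linear, add, convert back:
P₁ = 6.03×10⁻⁸ W, P₂ = 2.14×10⁻⁸ W
P_tot = 8.16×10⁻⁸ W → 10 log₁₀(P_tot / 10⁻³) = −40.9 dBm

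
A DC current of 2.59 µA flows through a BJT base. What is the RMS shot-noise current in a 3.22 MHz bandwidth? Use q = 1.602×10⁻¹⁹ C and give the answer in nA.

I_n = √(2qI·B)
2qI·B = 2 × 1.602×10⁻¹⁹ × 2.59×10⁻⁶ × 3.22×10⁶ = 2.67×10⁻¹⁸ A²
I_n = √(2.67×10⁻¹⁸) = 1.63×10⁻⁹ A = 1.63 nA

1.63 nA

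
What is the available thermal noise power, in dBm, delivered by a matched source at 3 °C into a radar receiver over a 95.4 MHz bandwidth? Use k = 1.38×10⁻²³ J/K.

T = 3 °C + 273.15 = 276.15 K
P_n = kTB = 1.38×10⁻²³ × 276.15 × 9.54×10⁷ = 3.64×10⁻¹³ W
In dBm: 10 log₁₀(3.64×10⁻¹³ / 10⁻³) = −94.4 dBm

−94.4 dBm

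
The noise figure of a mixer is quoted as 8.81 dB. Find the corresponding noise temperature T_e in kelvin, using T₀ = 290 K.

F = 10^(8.81/10) = 7.60326
T_e = (F − 1)·T₀ = (7.60326 − 1) × 290 = 1915 K

1915 K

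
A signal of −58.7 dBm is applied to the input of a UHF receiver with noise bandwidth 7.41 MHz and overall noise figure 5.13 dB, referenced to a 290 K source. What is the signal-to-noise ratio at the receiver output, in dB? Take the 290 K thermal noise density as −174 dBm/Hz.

41.5 dB

Noise floor: N = −174 + 10 log₁₀(B) + NF
10 log₁₀(7.41×10⁶) = 68.7 dB
N = −174 + 68.7 + 5.13 = −100.17 dBm
SNR = P_sig − N = −58.7 − (−100.17) = 41.47 dB → 41.5 dB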